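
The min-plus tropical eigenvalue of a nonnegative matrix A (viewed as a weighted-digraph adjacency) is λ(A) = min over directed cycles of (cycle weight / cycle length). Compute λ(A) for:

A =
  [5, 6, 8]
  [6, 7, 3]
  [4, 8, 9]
λ(A) = 13/3

Enumerate directed cycles and compute their means (weight / length). Sample:
  cycle 0 → 0: weight = 5, length = 1, mean = 5/1 ≈ 5.000
  cycle 1 → 1: weight = 7, length = 1, mean = 7/1 ≈ 7.000
  cycle 2 → 2: weight = 9, length = 1, mean = 9/1 ≈ 9.000
  cycle 0 → 1 → 0: weight = 12, length = 2, mean = 12/2 ≈ 6.000
  cycle 0 → 2 → 0: weight = 12, length = 2, mean = 12/2 ≈ 6.000
  cycle 1 → 0 → 1: weight = 12, length = 2, mean = 12/2 ≈ 6.000
Minimum mean = 4.333, attained e.g. along the cycle 0 → 1 → 2 → 0 with weight 13 and length 3. So λ(A) = 13/3 = 13/3.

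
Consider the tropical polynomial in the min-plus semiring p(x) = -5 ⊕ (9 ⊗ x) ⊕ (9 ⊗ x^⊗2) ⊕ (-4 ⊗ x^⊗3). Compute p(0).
p(0) = -5

A tropical monomial a ⊗ x^⊗i evaluates to a + i · x. Evaluating each term at x = 0:
  Term 0 contributes -5 + 0 · 0 = -5
  Term 1 contributes 9 + 1 · 0 = 9
  Term 2 contributes 9 + 2 · 0 = 9
  Term 3 contributes -4 + 3 · 0 = -4
p(0) = ⊕ of these = min[-5, 9, 9, -4] = -5.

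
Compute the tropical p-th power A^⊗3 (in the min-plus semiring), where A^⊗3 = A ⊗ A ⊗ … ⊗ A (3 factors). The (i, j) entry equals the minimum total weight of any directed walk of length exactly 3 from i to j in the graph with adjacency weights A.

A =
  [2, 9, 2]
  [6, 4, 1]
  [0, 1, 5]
A^⊗3 =
  [4, 5, 4]
  [3, 6, 3]
  [2, 3, 4]

Each entry (A^⊗3)_ij equals the minimum over all length-3 walks i = v_0 → v_1 → … → v_3 = j of Σ_t A[v_t][v_{t+1}]. For example, for (i, j) = (0, 2) we minimise over 9 possible intermediate vertex sequences; the minimum is 4, attained along the walk 0 → 2 → 0 → 2.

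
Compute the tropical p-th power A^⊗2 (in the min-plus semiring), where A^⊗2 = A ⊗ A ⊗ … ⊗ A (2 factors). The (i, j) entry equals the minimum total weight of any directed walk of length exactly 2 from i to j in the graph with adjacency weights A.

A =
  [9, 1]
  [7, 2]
A^⊗2 =
  [8, 3]
  [9, 4]

Each entry (A^⊗2)_ij equals the minimum over all length-2 walks i = v_0 → v_1 → … → v_2 = j of Σ_t A[v_t][v_{t+1}]. For example, for (i, j) = (0, 1) we minimise over 2 possible intermediate vertex sequences; the minimum is 3, attained along the walk 0 → 1 → 1.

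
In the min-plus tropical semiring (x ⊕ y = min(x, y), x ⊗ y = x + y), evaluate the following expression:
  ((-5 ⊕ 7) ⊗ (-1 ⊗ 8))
((-5 ⊕ 7) ⊗ (-1 ⊗ 8)) = 2

Expand innermost to outermost. Recall ⊕ takes the minimum of its arguments and ⊗ takes their sum. Working out the expression ((-5 ⊕ 7) ⊗ (-1 ⊗ 8)) gives 2.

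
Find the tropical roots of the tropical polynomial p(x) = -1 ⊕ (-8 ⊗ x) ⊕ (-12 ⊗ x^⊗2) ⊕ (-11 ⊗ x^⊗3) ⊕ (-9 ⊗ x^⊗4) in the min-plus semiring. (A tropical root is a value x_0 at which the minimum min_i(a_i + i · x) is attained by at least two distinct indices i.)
Roots: {-2, -1, 4, 7}

Each tropical root is a break point of the lower envelope of the lines y = a_i + i · x (there are 5 lines, with slopes 0, 1, ..., 4). Only the lines that attain the minimum somewhere contribute to roots; other lines are dominated. Here the surviving (envelope) indices are i = 4, i = 3, i = 2, i = 1, i = 0.
Intersections between consecutive envelope lines give the roots: for adjacent envelope indices i < j the intersection is x = (a_i − a_j) / (j − i). Reading off the sorted break points: {-2, -1, 4, 7}.
Verification: at each break x_0, at least two indices attain the minimum of min_i(a_i + i · x_0).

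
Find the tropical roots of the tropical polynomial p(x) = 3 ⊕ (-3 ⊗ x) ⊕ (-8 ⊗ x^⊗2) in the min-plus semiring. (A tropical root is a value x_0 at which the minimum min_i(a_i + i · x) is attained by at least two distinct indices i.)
Roots: {5, 6}

Each tropical root is a break point of the lower envelope of the lines y = a_i + i · x (there are 3 lines, with slopes 0, 1, ..., 2). Only the lines that attain the minimum somewhere contribute to roots; other lines are dominated. Here the surviving (envelope) indices are i = 2, i = 1, i = 0.
Intersections between consecutive envelope lines give the roots: for adjacent envelope indices i < j the intersection is x = (a_i − a_j) / (j − i). Reading off the sorted break points: {5, 6}.
Verification: at each break x_0, at least two indices attain the minimum of min_i(a_i + i · x_0).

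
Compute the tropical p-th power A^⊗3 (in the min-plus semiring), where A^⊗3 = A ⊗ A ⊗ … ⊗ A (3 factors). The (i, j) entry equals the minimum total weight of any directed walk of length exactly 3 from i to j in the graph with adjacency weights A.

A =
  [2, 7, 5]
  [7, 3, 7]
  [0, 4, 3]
A^⊗3 =
  [6, 11, 9]
  [9, 9, 12]
  [4, 9, 7]

Each entry (A^⊗3)_ij equals the minimum over all length-3 walks i = v_0 → v_1 → … → v_3 = j of Σ_t A[v_t][v_{t+1}]. For example, for (i, j) = (0, 2) we minimise over 9 possible intermediate vertex sequences; the minimum is 9, attained along the walk 0 → 0 → 0 → 2.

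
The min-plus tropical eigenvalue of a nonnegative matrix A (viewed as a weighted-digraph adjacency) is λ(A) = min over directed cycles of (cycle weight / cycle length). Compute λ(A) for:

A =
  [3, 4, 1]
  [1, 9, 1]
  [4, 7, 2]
λ(A) = 2

Enumerate directed cycles and compute their means (weight / length). Sample:
  cycle 0 → 0: weight = 3, length = 1, mean = 3/1 ≈ 3.000
  cycle 1 → 1: weight = 9, length = 1, mean = 9/1 ≈ 9.000
  cycle 2 → 2: weight = 2, length = 1, mean = 2/1 ≈ 2.000
  cycle 0 → 1 → 0: weight = 5, length = 2, mean = 5/2 ≈ 2.500
  cycle 0 → 2 → 0: weight = 5, length = 2, mean = 5/2 ≈ 2.500
  cycle 1 → 0 → 1: weight = 5, length = 2, mean = 5/2 ≈ 2.500
Minimum mean = 2.000, attained e.g. along the cycle 2 → 2 with weight 2 and length 1. So λ(A) = 2/1 = 2.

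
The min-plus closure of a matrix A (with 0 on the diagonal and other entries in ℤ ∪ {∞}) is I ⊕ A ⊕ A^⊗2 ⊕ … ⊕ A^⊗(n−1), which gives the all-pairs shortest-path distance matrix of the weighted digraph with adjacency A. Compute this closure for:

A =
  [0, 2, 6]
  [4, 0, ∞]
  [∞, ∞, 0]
Closure =
  [0, 2, 6]
  [4, 0, 10]
  [∞, ∞, 0]

This is the Floyd-Warshall all-pairs shortest-path computation. For each intermediate vertex k = 0, 1, …, 2, update dist[i][j] ← min(dist[i][j], dist[i][k] + dist[k][j]). The final matrix gives, for each (i, j), the minimum total weight of any directed path from i to j (possibly empty when i = j).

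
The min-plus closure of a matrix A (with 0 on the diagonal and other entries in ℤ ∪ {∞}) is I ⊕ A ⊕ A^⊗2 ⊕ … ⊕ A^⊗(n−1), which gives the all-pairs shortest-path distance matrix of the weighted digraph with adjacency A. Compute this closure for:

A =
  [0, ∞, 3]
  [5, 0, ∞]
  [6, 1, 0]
Closure =
  [0, 4, 3]
  [5, 0, 8]
  [6, 1, 0]

This is the Floyd-Warshall all-pairs shortest-path computation. For each intermediate vertex k = 0, 1, …, 2, update dist[i][j] ← min(dist[i][j], dist[i][k] + dist[k][j]). The final matrix gives, for each (i, j), the minimum total weight of any directed path from i to j (possibly empty when i = j).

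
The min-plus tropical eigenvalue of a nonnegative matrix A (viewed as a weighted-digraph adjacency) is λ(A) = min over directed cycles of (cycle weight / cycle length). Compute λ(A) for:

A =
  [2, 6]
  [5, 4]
λ(A) = 2

Enumerate directed cycles and compute their means (weight / length). Sample:
  cycle 0 → 0: weight = 2, length = 1, mean = 2/1 ≈ 2.000
  cycle 1 → 1: weight = 4, length = 1, mean = 4/1 ≈ 4.000
  cycle 0 → 1 → 0: weight = 11, length = 2, mean = 11/2 ≈ 5.500
  cycle 1 → 0 → 1: weight = 11, length = 2, mean = 11/2 ≈ 5.500
Minimum mean = 2.000, attained e.g. along the cycle 0 → 0 with weight 2 and length 1. So λ(A) = 2/1 = 2.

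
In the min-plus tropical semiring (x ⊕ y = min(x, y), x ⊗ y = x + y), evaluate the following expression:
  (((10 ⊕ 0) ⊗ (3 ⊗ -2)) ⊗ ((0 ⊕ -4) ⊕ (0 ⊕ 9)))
(((10 ⊕ 0) ⊗ (3 ⊗ -2)) ⊗ ((0 ⊕ -4) ⊕ (0 ⊕ 9))) = -3

Expand innermost to outermost. Recall ⊕ takes the minimum of its arguments and ⊗ takes their sum. Working out the expression (((10 ⊕ 0) ⊗ (3 ⊗ -2)) ⊗ ((0 ⊕ -4) ⊕ (0 ⊕ 9))) gives -3.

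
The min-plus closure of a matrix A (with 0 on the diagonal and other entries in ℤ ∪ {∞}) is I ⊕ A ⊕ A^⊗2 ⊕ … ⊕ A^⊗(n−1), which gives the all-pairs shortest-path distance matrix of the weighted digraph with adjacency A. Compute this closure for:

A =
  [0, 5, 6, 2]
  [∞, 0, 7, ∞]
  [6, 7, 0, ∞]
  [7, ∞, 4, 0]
Closure =
  [0, 5, 6, 2]
  [13, 0, 7, 15]
  [6, 7, 0, 8]
  [7, 11, 4, 0]

This is the Floyd-Warshall all-pairs shortest-path computation. For each intermediate vertex k = 0, 1, …, 3, update dist[i][j] ← min(dist[i][j], dist[i][k] + dist[k][j]). The final matrix gives, for each (i, j), the minimum total weight of any directed path from i to j (possibly empty when i = j).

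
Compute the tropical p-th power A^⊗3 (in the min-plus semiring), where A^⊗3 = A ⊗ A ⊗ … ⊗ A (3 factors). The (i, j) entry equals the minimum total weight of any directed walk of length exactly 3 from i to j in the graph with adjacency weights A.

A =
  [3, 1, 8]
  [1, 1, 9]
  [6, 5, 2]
A^⊗3 =
  [3, 3, 10]
  [3, 3, 10]
  [7, 7, 6]

Each entry (A^⊗3)_ij equals the minimum over all length-3 walks i = v_0 → v_1 → … → v_3 = j of Σ_t A[v_t][v_{t+1}]. For example, for (i, j) = (0, 2) we minimise over 9 possible intermediate vertex sequences; the minimum is 10, attained along the walk 0 → 1 → 0 → 2.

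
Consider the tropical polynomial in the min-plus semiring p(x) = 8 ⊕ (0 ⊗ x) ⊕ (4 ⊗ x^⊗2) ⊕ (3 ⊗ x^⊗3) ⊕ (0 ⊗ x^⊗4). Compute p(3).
p(3) = 3

A tropical monomial a ⊗ x^⊗i evaluates to a + i · x. Evaluating each term at x = 3:
  Term 0 contributes 8 + 0 · 3 = 8
  Term 1 contributes 0 + 1 · 3 = 3
  Term 2 contributes 4 + 2 · 3 = 10
  Term 3 contributes 3 + 3 · 3 = 12
  Term 4 contributes 0 + 4 · 3 = 12
p(3) = ⊕ of these = min[8, 3, 10, 12, 12] = 3.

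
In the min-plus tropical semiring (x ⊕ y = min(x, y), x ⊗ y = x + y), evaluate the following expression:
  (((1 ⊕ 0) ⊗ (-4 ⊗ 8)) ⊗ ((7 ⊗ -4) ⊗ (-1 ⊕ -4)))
(((1 ⊕ 0) ⊗ (-4 ⊗ 8)) ⊗ ((7 ⊗ -4) ⊗ (-1 ⊕ -4))) = 3

Expand innermost to outermost. Recall ⊕ takes the minimum of its arguments and ⊗ takes their sum. Working out the expression (((1 ⊕ 0) ⊗ (-4 ⊗ 8)) ⊗ ((7 ⊗ -4) ⊗ (-1 ⊕ -4))) gives 3.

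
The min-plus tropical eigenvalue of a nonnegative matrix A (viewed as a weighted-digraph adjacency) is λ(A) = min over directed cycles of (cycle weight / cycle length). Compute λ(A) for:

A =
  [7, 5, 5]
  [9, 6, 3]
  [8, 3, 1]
λ(A) = 1

Enumerate directed cycles and compute their means (weight / length). Sample:
  cycle 0 → 0: weight = 7, length = 1, mean = 7/1 ≈ 7.000
  cycle 1 → 1: weight = 6, length = 1, mean = 6/1 ≈ 6.000
  cycle 2 → 2: weight = 1, length = 1, mean = 1/1 ≈ 1.000
  cycle 0 → 1 → 0: weight = 14, length = 2, mean = 14/2 ≈ 7.000
  cycle 0 → 2 → 0: weight = 13, length = 2, mean = 13/2 ≈ 6.500
  cycle 1 → 0 → 1: weight = 14, length = 2, mean = 14/2 ≈ 7.000
Minimum mean = 1.000, attained e.g. along the cycle 2 → 2 with weight 1 and length 1. So λ(A) = 1/1 = 1.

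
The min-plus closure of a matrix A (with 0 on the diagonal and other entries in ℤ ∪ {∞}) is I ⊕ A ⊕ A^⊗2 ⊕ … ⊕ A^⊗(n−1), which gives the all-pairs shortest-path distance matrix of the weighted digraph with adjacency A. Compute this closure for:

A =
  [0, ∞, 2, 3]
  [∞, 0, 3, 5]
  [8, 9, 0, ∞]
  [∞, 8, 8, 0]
Closure =
  [0, 11, 2, 3]
  [11, 0, 3, 5]
  [8, 9, 0, 11]
  [16, 8, 8, 0]

This is the Floyd-Warshall all-pairs shortest-path computation. For each intermediate vertex k = 0, 1, …, 3, update dist[i][j] ← min(dist[i][j], dist[i][k] + dist[k][j]). The final matrix gives, for each (i, j), the minimum total weight of any directed path from i to j (possibly empty when i = j).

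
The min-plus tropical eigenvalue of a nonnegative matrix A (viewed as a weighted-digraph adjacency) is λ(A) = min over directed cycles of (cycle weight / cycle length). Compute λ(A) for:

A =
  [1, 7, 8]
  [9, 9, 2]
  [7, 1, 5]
λ(A) = 1

Enumerate directed cycles and compute their means (weight / length). Sample:
  cycle 0 → 0: weight = 1, length = 1, mean = 1/1 ≈ 1.000
  cycle 1 → 1: weight = 9, length = 1, mean = 9/1 ≈ 9.000
  cycle 2 → 2: weight = 5, length = 1, mean = 5/1 ≈ 5.000
  cycle 0 → 1 → 0: weight = 16, length = 2, mean = 16/2 ≈ 8.000
  cycle 0 → 2 → 0: weight = 15, length = 2, mean = 15/2 ≈ 7.500
  cycle 1 → 0 → 1: weight = 16, length = 2, mean = 16/2 ≈ 8.000
Minimum mean = 1.000, attained e.g. along the cycle 0 → 0 with weight 1 and length 1. So λ(A) = 1/1 = 1.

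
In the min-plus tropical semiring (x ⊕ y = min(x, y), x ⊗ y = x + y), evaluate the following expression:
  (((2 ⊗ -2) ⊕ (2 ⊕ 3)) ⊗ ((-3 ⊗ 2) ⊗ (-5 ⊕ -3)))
(((2 ⊗ -2) ⊕ (2 ⊕ 3)) ⊗ ((-3 ⊗ 2) ⊗ (-5 ⊕ -3))) = -6

Expand innermost to outermost. Recall ⊕ takes the minimum of its arguments and ⊗ takes their sum. Working out the expression (((2 ⊗ -2) ⊕ (2 ⊕ 3)) ⊗ ((-3 ⊗ 2) ⊗ (-5 ⊕ -3))) gives -6.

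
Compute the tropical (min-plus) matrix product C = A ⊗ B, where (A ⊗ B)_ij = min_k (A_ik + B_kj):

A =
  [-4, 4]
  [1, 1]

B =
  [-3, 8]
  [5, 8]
A ⊗ B =
  [-7, 4]
  [-2, 9]

Apply the min-plus product entry-by-entry:
  C[0][0] = min over k of (A[0][0] + B[0][0] = -4 + -3 = -7, A[0][1] + B[1][0] = 4 + 5 = 9) = -7 (attained at k = 0)
  C[0][1] = min over k of (A[0][0] + B[0][1] = -4 + 8 = 4, A[0][1] + B[1][1] = 4 + 8 = 12) = 4 (attained at k = 0)
  C[1][0] = min over k of (A[1][0] + B[0][0] = 1 + -3 = -2, A[1][1] + B[1][0] = 1 + 5 = 6) = -2 (attained at k = 0)
  C[1][1] = min over k of (A[1][0] + B[0][1] = 1 + 8 = 9, A[1][1] + B[1][1] = 1 + 8 = 9) = 9 (attained at k = 0)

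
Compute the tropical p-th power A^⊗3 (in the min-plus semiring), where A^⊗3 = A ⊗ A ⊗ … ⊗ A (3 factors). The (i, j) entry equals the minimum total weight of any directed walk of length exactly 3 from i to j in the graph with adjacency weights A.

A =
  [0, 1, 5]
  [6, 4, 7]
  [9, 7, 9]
A^⊗3 =
  [0, 1, 5]
  [6, 7, 11]
  [9, 10, 14]

Each entry (A^⊗3)_ij equals the minimum over all length-3 walks i = v_0 → v_1 → … → v_3 = j of Σ_t A[v_t][v_{t+1}]. For example, for (i, j) = (0, 2) we minimise over 9 possible intermediate vertex sequences; the minimum is 5, attained along the walk 0 → 0 → 0 → 2.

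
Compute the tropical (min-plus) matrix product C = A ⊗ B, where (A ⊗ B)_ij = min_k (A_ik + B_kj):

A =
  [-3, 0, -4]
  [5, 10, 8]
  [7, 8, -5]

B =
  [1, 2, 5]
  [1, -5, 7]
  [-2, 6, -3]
A ⊗ B =
  [-6, -5, -7]
  [6, 5, 5]
  [-7, 1, -8]

Apply the min-plus product entry-by-entry:
  C[0][0] = min over k of (A[0][0] + B[0][0] = -3 + 1 = -2, A[0][1] + B[1][0] = 0 + 1 = 1, A[0][2] + B[2][0] = -4 + -2 = -6) = -6 (attained at k = 2)
  C[0][1] = min over k of (A[0][0] + B[0][1] = -3 + 2 = -1, A[0][1] + B[1][1] = 0 + -5 = -5, A[0][2] + B[2][1] = -4 + 6 = 2) = -5 (attained at k = 1)
  C[0][2] = min over k of (A[0][0] + B[0][2] = -3 + 5 = 2, A[0][1] + B[1][2] = 0 + 7 = 7, A[0][2] + B[2][2] = -4 + -3 = -7) = -7 (attained at k = 2)
  C[1][0] = min over k of (A[1][0] + B[0][0] = 5 + 1 = 6, A[1][1] + B[1][0] = 10 + 1 = 11, A[1][2] + B[2][0] = 8 + -2 = 6) = 6 (attained at k = 0)
  C[1][1] = min over k of (A[1][0] + B[0][1] = 5 + 2 = 7, A[1][1] + B[1][1] = 10 + -5 = 5, A[1][2] + B[2][1] = 8 + 6 = 14) = 5 (attained at k = 1)
  C[1][2] = min over k of (A[1][0] + B[0][2] = 5 + 5 = 10, A[1][1] + B[1][2] = 10 + 7 = 17, A[1][2] + B[2][2] = 8 + -3 = 5) = 5 (attained at k = 2)
  C[2][0] = min over k of (A[2][0] + B[0][0] = 7 + 1 = 8, A[2][1] + B[1][0] = 8 + 1 = 9, A[2][2] + B[2][0] = -5 + -2 = -7) = -7 (attained at k = 2)
  C[2][1] = min over k of (A[2][0] + B[0][1] = 7 + 2 = 9, A[2][1] + B[1][1] = 8 + -5 = 3, A[2][2] + B[2][1] = -5 + 6 = 1) = 1 (attained at k = 2)
  C[2][2] = min over k of (A[2][0] + B[0][2] = 7 + 5 = 12, A[2][1] + B[1][2] = 8 + 7 = 15, A[2][2] + B[2][2] = -5 + -3 = -8) = -8 (attained at k = 2)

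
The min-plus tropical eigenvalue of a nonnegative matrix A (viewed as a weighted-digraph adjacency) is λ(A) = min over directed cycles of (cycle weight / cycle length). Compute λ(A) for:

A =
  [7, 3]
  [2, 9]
λ(A) = 5/2

Enumerate directed cycles and compute their means (weight / length). Sample:
  cycle 0 → 0: weight = 7, length = 1, mean = 7/1 ≈ 7.000
  cycle 1 → 1: weight = 9, length = 1, mean = 9/1 ≈ 9.000
  cycle 0 → 1 → 0: weight = 5, length = 2, mean = 5/2 ≈ 2.500
  cycle 1 → 0 → 1: weight = 5, length = 2, mean = 5/2 ≈ 2.500
Minimum mean = 2.500, attained e.g. along the cycle 0 → 1 → 0 with weight 5 and length 2. So λ(A) = 5/2 = 5/2.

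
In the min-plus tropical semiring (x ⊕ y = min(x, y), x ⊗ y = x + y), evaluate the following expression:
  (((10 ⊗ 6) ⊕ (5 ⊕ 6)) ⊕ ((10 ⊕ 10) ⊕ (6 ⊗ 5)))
(((10 ⊗ 6) ⊕ (5 ⊕ 6)) ⊕ ((10 ⊕ 10) ⊕ (6 ⊗ 5))) = 5

Expand innermost to outermost. Recall ⊕ takes the minimum of its arguments and ⊗ takes their sum. Working out the expression (((10 ⊗ 6) ⊕ (5 ⊕ 6)) ⊕ ((10 ⊕ 10) ⊕ (6 ⊗ 5))) gives 5.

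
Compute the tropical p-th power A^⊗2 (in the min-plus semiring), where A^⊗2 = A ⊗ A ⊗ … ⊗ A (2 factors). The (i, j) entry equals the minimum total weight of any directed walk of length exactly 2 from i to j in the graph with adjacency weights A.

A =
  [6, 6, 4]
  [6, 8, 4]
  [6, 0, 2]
A^⊗2 =
  [10, 4, 6]
  [10, 4, 6]
  [6, 2, 4]

Each entry (A^⊗2)_ij equals the minimum over all length-2 walks i = v_0 → v_1 → … → v_2 = j of Σ_t A[v_t][v_{t+1}]. For example, for (i, j) = (0, 2) we minimise over 3 possible intermediate vertex sequences; the minimum is 6, attained along the walk 0 → 2 → 2.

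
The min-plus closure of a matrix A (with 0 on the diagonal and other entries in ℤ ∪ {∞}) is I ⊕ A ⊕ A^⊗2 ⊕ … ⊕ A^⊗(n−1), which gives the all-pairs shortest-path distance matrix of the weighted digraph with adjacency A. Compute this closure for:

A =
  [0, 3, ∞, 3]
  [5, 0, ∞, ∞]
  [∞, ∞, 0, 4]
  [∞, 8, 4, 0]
Closure =
  [0, 3, 7, 3]
  [5, 0, 12, 8]
  [17, 12, 0, 4]
  [13, 8, 4, 0]

This is the Floyd-Warshall all-pairs shortest-path computation. For each intermediate vertex k = 0, 1, …, 3, update dist[i][j] ← min(dist[i][j], dist[i][k] + dist[k][j]). The final matrix gives, for each (i, j), the minimum total weight of any directed path from i to j (possibly empty when i = j).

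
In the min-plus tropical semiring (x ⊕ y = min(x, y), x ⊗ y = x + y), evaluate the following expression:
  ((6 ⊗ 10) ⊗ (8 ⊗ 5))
((6 ⊗ 10) ⊗ (8 ⊗ 5)) = 29

Expand innermost to outermost. Recall ⊕ takes the minimum of its arguments and ⊗ takes their sum. Working out the expression ((6 ⊗ 10) ⊗ (8 ⊗ 5)) gives 29.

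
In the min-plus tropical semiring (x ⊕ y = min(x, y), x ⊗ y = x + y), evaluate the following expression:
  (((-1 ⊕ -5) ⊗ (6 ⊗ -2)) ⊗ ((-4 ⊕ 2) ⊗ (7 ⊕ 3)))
(((-1 ⊕ -5) ⊗ (6 ⊗ -2)) ⊗ ((-4 ⊕ 2) ⊗ (7 ⊕ 3))) = -2

Expand innermost to outermost. Recall ⊕ takes the minimum of its arguments and ⊗ takes their sum. Working out the expression (((-1 ⊕ -5) ⊗ (6 ⊗ -2)) ⊗ ((-4 ⊕ 2) ⊗ (7 ⊕ 3))) gives -2.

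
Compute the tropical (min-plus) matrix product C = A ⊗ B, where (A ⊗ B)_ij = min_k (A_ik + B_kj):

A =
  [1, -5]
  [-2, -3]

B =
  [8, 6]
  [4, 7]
A ⊗ B =
  [-1, 2]
  [1, 4]

Apply the min-plus product entry-by-entry:
  C[0][0] = min over k of (A[0][0] + B[0][0] = 1 + 8 = 9, A[0][1] + B[1][0] = -5 + 4 = -1) = -1 (attained at k = 1)
  C[0][1] = min over k of (A[0][0] + B[0][1] = 1 + 6 = 7, A[0][1] + B[1][1] = -5 + 7 = 2) = 2 (attained at k = 1)
  C[1][0] = min over k of (A[1][0] + B[0][0] = -2 + 8 = 6, A[1][1] + B[1][0] = -3 + 4 = 1) = 1 (attained at k = 1)
  C[1][1] = min over k of (A[1][0] + B[0][1] = -2 + 6 = 4, A[1][1] + B[1][1] = -3 + 7 = 4) = 4 (attained at k = 0)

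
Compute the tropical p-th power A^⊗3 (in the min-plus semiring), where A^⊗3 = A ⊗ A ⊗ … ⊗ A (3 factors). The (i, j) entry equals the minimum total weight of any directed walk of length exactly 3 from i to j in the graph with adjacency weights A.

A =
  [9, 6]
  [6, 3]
A^⊗3 =
  [15, 12]
  [12, 9]

Each entry (A^⊗3)_ij equals the minimum over all length-3 walks i = v_0 → v_1 → … → v_3 = j of Σ_t A[v_t][v_{t+1}]. For example, for (i, j) = (0, 1) we minimise over 4 possible intermediate vertex sequences; the minimum is 12, attained along the walk 0 → 1 → 1 → 1.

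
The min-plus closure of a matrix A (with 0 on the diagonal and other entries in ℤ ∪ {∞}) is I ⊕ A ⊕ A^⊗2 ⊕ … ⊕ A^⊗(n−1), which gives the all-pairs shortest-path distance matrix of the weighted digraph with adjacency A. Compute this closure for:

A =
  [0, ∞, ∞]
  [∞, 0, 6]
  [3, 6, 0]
Closure =
  [0, ∞, ∞]
  [9, 0, 6]
  [3, 6, 0]

This is the Floyd-Warshall all-pairs shortest-path computation. For each intermediate vertex k = 0, 1, …, 2, update dist[i][j] ← min(dist[i][j], dist[i][k] + dist[k][j]). The final matrix gives, for each (i, j), the minimum total weight of any directed path from i to j (possibly empty when i = j).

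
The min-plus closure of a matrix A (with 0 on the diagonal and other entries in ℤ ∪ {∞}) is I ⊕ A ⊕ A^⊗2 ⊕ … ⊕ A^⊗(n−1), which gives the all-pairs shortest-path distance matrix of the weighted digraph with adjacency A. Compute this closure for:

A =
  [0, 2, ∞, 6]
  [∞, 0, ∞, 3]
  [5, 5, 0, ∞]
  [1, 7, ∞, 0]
Closure =
  [0, 2, ∞, 5]
  [4, 0, ∞, 3]
  [5, 5, 0, 8]
  [1, 3, ∞, 0]

This is the Floyd-Warshall all-pairs shortest-path computation. For each intermediate vertex k = 0, 1, …, 3, update dist[i][j] ← min(dist[i][j], dist[i][k] + dist[k][j]). The final matrix gives, for each (i, j), the minimum total weight of any directed path from i to j (possibly empty when i = j).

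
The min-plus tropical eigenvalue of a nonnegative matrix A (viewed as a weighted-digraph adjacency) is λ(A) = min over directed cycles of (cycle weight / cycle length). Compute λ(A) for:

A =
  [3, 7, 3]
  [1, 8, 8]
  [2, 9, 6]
λ(A) = 5/2

Enumerate directed cycles and compute their means (weight / length). Sample:
  cycle 0 → 0: weight = 3, length = 1, mean = 3/1 ≈ 3.000
  cycle 1 → 1: weight = 8, length = 1, mean = 8/1 ≈ 8.000
  cycle 2 → 2: weight = 6, length = 1, mean = 6/1 ≈ 6.000
  cycle 0 → 1 → 0: weight = 8, length = 2, mean = 8/2 ≈ 4.000
  cycle 0 → 2 → 0: weight = 5, length = 2, mean = 5/2 ≈ 2.500
  cycle 1 → 0 → 1: weight = 8, length = 2, mean = 8/2 ≈ 4.000
Minimum mean = 2.500, attained e.g. along the cycle 0 → 2 → 0 with weight 5 and length 2. So λ(A) = 5/2 = 5/2.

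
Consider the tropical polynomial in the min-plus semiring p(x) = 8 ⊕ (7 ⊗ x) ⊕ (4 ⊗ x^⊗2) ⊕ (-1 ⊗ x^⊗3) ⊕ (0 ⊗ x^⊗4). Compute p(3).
p(3) = 8

A tropical monomial a ⊗ x^⊗i evaluates to a + i · x. Evaluating each term at x = 3:
  Term 0 contributes 8 + 0 · 3 = 8
  Term 1 contributes 7 + 1 · 3 = 10
  Term 2 contributes 4 + 2 · 3 = 10
  Term 3 contributes -1 + 3 · 3 = 8
  Term 4 contributes 0 + 4 · 3 = 12
p(3) = ⊕ of these = min[8, 10, 10, 8, 12] = 8.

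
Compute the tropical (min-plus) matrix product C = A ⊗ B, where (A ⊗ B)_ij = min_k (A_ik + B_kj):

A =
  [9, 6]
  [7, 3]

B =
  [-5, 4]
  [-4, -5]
A ⊗ B =
  [2, 1]
  [-1, -2]

Apply the min-plus product entry-by-entry:
  C[0][0] = min over k of (A[0][0] + B[0][0] = 9 + -5 = 4, A[0][1] + B[1][0] = 6 + -4 = 2) = 2 (attained at k = 1)
  C[0][1] = min over k of (A[0][0] + B[0][1] = 9 + 4 = 13, A[0][1] + B[1][1] = 6 + -5 = 1) = 1 (attained at k = 1)
  C[1][0] = min over k of (A[1][0] + B[0][0] = 7 + -5 = 2, A[1][1] + B[1][0] = 3 + -4 = -1) = -1 (attained at k = 1)
  C[1][1] = min over k of (A[1][0] + B[0][1] = 7 + 4 = 11, A[1][1] + B[1][1] = 3 + -5 = -2) = -2 (attained at k = 1)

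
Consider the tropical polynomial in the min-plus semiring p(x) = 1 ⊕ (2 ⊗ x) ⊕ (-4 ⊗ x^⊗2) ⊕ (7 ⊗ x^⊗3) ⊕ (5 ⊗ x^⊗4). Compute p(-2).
p(-2) = -8

A tropical monomial a ⊗ x^⊗i evaluates to a + i · x. Evaluating each term at x = -2:
  Term 0 contributes 1 + 0 · -2 = 1
  Term 1 contributes 2 + 1 · -2 = 0
  Term 2 contributes -4 + 2 · -2 = -8
  Term 3 contributes 7 + 3 · -2 = 1
  Term 4 contributes 5 + 4 · -2 = -3
p(-2) = ⊕ of these = min[1, 0, -8, 1, -3] = -8.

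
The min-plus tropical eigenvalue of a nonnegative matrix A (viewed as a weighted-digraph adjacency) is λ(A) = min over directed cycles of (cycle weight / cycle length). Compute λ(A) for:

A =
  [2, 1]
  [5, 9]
λ(A) = 2

Enumerate directed cycles and compute their means (weight / length). Sample:
  cycle 0 → 0: weight = 2, length = 1, mean = 2/1 ≈ 2.000
  cycle 1 → 1: weight = 9, length = 1, mean = 9/1 ≈ 9.000
  cycle 0 → 1 → 0: weight = 6, length = 2, mean = 6/2 ≈ 3.000
  cycle 1 → 0 → 1: weight = 6, length = 2, mean = 6/2 ≈ 3.000
Minimum mean = 2.000, attained e.g. along the cycle 0 → 0 with weight 2 and length 1. So λ(A) = 2/1 = 2.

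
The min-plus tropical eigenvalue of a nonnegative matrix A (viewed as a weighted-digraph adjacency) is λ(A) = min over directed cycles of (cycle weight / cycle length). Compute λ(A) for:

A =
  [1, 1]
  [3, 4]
λ(A) = 1

Enumerate directed cycles and compute their means (weight / length). Sample:
  cycle 0 → 0: weight = 1, length = 1, mean = 1/1 ≈ 1.000
  cycle 1 → 1: weight = 4, length = 1, mean = 4/1 ≈ 4.000
  cycle 0 → 1 → 0: weight = 4, length = 2, mean = 4/2 ≈ 2.000
  cycle 1 → 0 → 1: weight = 4, length = 2, mean = 4/2 ≈ 2.000
Minimum mean = 1.000, attained e.g. along the cycle 0 → 0 with weight 1 and length 1. So λ(A) = 1/1 = 1.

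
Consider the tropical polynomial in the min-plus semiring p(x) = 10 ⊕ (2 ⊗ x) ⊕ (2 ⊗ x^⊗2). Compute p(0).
p(0) = 2

A tropical monomial a ⊗ x^⊗i evaluates to a + i · x. Evaluating each term at x = 0:
  Term 0 contributes 10 + 0 · 0 = 10
  Term 1 contributes 2 + 1 · 0 = 2
  Term 2 contributes 2 + 2 · 0 = 2
p(0) = ⊕ of these = min[10, 2, 2] = 2.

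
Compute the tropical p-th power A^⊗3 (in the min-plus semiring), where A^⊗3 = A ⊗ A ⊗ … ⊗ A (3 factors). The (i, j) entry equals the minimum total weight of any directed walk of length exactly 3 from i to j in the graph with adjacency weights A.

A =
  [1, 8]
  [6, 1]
A^⊗3 =
  [3, 10]
  [8, 3]

Each entry (A^⊗3)_ij equals the minimum over all length-3 walks i = v_0 → v_1 → … → v_3 = j of Σ_t A[v_t][v_{t+1}]. For example, for (i, j) = (0, 1) we minimise over 4 possible intermediate vertex sequences; the minimum is 10, attained along the walk 0 → 0 → 0 → 1.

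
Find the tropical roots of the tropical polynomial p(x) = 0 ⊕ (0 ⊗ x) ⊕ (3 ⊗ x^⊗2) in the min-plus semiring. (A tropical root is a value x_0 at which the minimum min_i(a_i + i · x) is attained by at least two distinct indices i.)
Roots: {-3, 0}

Each tropical root is a break point of the lower envelope of the lines y = a_i + i · x (there are 3 lines, with slopes 0, 1, ..., 2). Only the lines that attain the minimum somewhere contribute to roots; other lines are dominated. Here the surviving (envelope) indices are i = 2, i = 1, i = 0.
Intersections between consecutive envelope lines give the roots: for adjacent envelope indices i < j the intersection is x = (a_i − a_j) / (j − i). Reading off the sorted break points: {-3, 0}.
Verification: at each break x_0, at least two indices attain the minimum of min_i(a_i + i · x_0).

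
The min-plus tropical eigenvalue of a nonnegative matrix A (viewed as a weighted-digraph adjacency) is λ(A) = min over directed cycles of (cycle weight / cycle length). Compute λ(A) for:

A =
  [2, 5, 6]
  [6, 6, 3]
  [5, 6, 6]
λ(A) = 2

Enumerate directed cycles and compute their means (weight / length). Sample:
  cycle 0 → 0: weight = 2, length = 1, mean = 2/1 ≈ 2.000
  cycle 1 → 1: weight = 6, length = 1, mean = 6/1 ≈ 6.000
  cycle 2 → 2: weight = 6, length = 1, mean = 6/1 ≈ 6.000
  cycle 0 → 1 → 0: weight = 11, length = 2, mean = 11/2 ≈ 5.500
  cycle 0 → 2 → 0: weight = 11, length = 2, mean = 11/2 ≈ 5.500
  cycle 1 → 0 → 1: weight = 11, length = 2, mean = 11/2 ≈ 5.500
Minimum mean = 2.000, attained e.g. along the cycle 0 → 0 with weight 2 and length 1. So λ(A) = 2/1 = 2.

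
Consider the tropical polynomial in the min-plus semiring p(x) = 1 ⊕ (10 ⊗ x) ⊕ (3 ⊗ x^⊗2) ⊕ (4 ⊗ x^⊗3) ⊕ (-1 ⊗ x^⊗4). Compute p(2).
p(2) = 1

A tropical monomial a ⊗ x^⊗i evaluates to a + i · x. Evaluating each term at x = 2:
  Term 0 contributes 1 + 0 · 2 = 1
  Term 1 contributes 10 + 1 · 2 = 12
  Term 2 contributes 3 + 2 · 2 = 7
  Term 3 contributes 4 + 3 · 2 = 10
  Term 4 contributes -1 + 4 · 2 = 7
p(2) = ⊕ of these = min[1, 12, 7, 10, 7] = 1.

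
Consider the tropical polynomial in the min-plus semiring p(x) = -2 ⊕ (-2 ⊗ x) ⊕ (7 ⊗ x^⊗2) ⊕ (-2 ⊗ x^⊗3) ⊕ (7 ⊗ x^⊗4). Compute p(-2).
p(-2) = -8

A tropical monomial a ⊗ x^⊗i evaluates to a + i · x. Evaluating each term at x = -2:
  Term 0 contributes -2 + 0 · -2 = -2
  Term 1 contributes -2 + 1 · -2 = -4
  Term 2 contributes 7 + 2 · -2 = 3
  Term 3 contributes -2 + 3 · -2 = -8
  Term 4 contributes 7 + 4 · -2 = -1
p(-2) = ⊕ of these = min[-2, -4, 3, -8, -1] = -8.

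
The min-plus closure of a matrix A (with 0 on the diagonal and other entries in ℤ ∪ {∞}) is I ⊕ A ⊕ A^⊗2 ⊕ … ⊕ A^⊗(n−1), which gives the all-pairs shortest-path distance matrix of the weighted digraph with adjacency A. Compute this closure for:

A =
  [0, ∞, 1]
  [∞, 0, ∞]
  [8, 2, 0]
Closure =
  [0, 3, 1]
  [∞, 0, ∞]
  [8, 2, 0]

This is the Floyd-Warshall all-pairs shortest-path computation. For each intermediate vertex k = 0, 1, …, 2, update dist[i][j] ← min(dist[i][j], dist[i][k] + dist[k][j]). The final matrix gives, for each (i, j), the minimum total weight of any directed path from i to j (possibly empty when i = j).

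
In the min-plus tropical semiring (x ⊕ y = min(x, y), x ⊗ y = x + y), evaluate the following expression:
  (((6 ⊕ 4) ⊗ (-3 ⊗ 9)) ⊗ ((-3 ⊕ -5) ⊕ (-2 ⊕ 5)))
(((6 ⊕ 4) ⊗ (-3 ⊗ 9)) ⊗ ((-3 ⊕ -5) ⊕ (-2 ⊕ 5))) = 5

Expand innermost to outermost. Recall ⊕ takes the minimum of its arguments and ⊗ takes their sum. Working out the expression (((6 ⊕ 4) ⊗ (-3 ⊗ 9)) ⊗ ((-3 ⊕ -5) ⊕ (-2 ⊕ 5))) gives 5.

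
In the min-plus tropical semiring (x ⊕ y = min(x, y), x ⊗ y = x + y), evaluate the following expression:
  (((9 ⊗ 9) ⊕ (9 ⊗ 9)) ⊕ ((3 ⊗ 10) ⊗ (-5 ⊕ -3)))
(((9 ⊗ 9) ⊕ (9 ⊗ 9)) ⊕ ((3 ⊗ 10) ⊗ (-5 ⊕ -3))) = 8

Expand innermost to outermost. Recall ⊕ takes the minimum of its arguments and ⊗ takes their sum. Working out the expression (((9 ⊗ 9) ⊕ (9 ⊗ 9)) ⊕ ((3 ⊗ 10) ⊗ (-5 ⊕ -3))) gives 8.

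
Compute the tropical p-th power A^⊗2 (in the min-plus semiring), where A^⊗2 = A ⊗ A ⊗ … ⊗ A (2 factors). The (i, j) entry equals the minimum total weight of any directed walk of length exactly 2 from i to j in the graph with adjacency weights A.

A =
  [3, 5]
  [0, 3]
A^⊗2 =
  [5, 8]
  [3, 5]

Each entry (A^⊗2)_ij equals the minimum over all length-2 walks i = v_0 → v_1 → … → v_2 = j of Σ_t A[v_t][v_{t+1}]. For example, for (i, j) = (0, 1) we minimise over 2 possible intermediate vertex sequences; the minimum is 8, attained along the walk 0 → 0 → 1.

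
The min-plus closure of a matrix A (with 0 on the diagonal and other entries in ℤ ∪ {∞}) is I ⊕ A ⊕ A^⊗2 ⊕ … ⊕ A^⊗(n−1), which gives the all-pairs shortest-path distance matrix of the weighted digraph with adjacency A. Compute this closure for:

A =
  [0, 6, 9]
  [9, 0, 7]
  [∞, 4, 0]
Closure =
  [0, 6, 9]
  [9, 0, 7]
  [13, 4, 0]

This is the Floyd-Warshall all-pairs shortest-path computation. For each intermediate vertex k = 0, 1, …, 2, update dist[i][j] ← min(dist[i][j], dist[i][k] + dist[k][j]). The final matrix gives, for each (i, j), the minimum total weight of any directed path from i to j (possibly empty when i = j).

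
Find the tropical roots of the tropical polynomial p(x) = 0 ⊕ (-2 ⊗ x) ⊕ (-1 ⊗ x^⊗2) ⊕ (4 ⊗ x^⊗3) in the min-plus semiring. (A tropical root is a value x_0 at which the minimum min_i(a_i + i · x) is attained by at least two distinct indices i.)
Roots: {-5, -1, 2}

Each tropical root is a break point of the lower envelope of the lines y = a_i + i · x (there are 4 lines, with slopes 0, 1, ..., 3). Only the lines that attain the minimum somewhere contribute to roots; other lines are dominated. Here the surviving (envelope) indices are i = 3, i = 2, i = 1, i = 0.
Intersections between consecutive envelope lines give the roots: for adjacent envelope indices i < j the intersection is x = (a_i − a_j) / (j − i). Reading off the sorted break points: {-5, -1, 2}.
Verification: at each break x_0, at least two indices attain the minimum of min_i(a_i + i · x_0).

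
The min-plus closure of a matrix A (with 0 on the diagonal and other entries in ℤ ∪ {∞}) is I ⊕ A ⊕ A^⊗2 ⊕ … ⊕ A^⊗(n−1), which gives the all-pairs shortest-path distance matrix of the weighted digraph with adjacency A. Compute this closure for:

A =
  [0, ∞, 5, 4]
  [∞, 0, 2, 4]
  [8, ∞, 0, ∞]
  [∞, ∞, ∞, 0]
Closure =
  [0, ∞, 5, 4]
  [10, 0, 2, 4]
  [8, ∞, 0, 12]
  [∞, ∞, ∞, 0]

This is the Floyd-Warshall all-pairs shortest-path computation. For each intermediate vertex k = 0, 1, …, 3, update dist[i][j] ← min(dist[i][j], dist[i][k] + dist[k][j]). The final matrix gives, for each (i, j), the minimum total weight of any directed path from i to j (possibly empty when i = j).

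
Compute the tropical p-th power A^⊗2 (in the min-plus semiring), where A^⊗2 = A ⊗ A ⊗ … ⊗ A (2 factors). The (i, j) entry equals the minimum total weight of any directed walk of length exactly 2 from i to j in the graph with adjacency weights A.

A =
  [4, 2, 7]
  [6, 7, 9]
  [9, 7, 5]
A^⊗2 =
  [8, 6, 11]
  [10, 8, 13]
  [13, 11, 10]

Each entry (A^⊗2)_ij equals the minimum over all length-2 walks i = v_0 → v_1 → … → v_2 = j of Σ_t A[v_t][v_{t+1}]. For example, for (i, j) = (0, 2) we minimise over 3 possible intermediate vertex sequences; the minimum is 11, attained along the walk 0 → 0 → 2.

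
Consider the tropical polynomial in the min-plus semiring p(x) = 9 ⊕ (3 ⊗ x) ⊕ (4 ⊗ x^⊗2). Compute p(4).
p(4) = 7

A tropical monomial a ⊗ x^⊗i evaluates to a + i · x. Evaluating each term at x = 4:
  Term 0 contributes 9 + 0 · 4 = 9
  Term 1 contributes 3 + 1 · 4 = 7
  Term 2 contributes 4 + 2 · 4 = 12
p(4) = ⊕ of these = min[9, 7, 12] = 7.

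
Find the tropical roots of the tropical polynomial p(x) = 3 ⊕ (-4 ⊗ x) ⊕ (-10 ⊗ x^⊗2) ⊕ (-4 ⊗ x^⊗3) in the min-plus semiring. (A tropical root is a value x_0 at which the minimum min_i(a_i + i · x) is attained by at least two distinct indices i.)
Roots: {-6, 6, 7}

Each tropical root is a break point of the lower envelope of the lines y = a_i + i · x (there are 4 lines, with slopes 0, 1, ..., 3). Only the lines that attain the minimum somewhere contribute to roots; other lines are dominated. Here the surviving (envelope) indices are i = 3, i = 2, i = 1, i = 0.
Intersections between consecutive envelope lines give the roots: for adjacent envelope indices i < j the intersection is x = (a_i − a_j) / (j − i). Reading off the sorted break points: {-6, 6, 7}.
Verification: at each break x_0, at least two indices attain the minimum of min_i(a_i + i · x_0).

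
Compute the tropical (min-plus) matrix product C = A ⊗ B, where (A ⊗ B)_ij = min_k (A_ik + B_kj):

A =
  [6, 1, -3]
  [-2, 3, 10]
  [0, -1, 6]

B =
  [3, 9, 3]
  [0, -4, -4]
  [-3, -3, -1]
A ⊗ B =
  [-6, -6, -4]
  [1, -1, -1]
  [-1, -5, -5]

Apply the min-plus product entry-by-entry:
  C[0][0] = min over k of (A[0][0] + B[0][0] = 6 + 3 = 9, A[0][1] + B[1][0] = 1 + 0 = 1, A[0][2] + B[2][0] = -3 + -3 = -6) = -6 (attained at k = 2)
  C[0][1] = min over k of (A[0][0] + B[0][1] = 6 + 9 = 15, A[0][1] + B[1][1] = 1 + -4 = -3, A[0][2] + B[2][1] = -3 + -3 = -6) = -6 (attained at k = 2)
  C[0][2] = min over k of (A[0][0] + B[0][2] = 6 + 3 = 9, A[0][1] + B[1][2] = 1 + -4 = -3, A[0][2] + B[2][2] = -3 + -1 = -4) = -4 (attained at k = 2)
  C[1][0] = min over k of (A[1][0] + B[0][0] = -2 + 3 = 1, A[1][1] + B[1][0] = 3 + 0 = 3, A[1][2] + B[2][0] = 10 + -3 = 7) = 1 (attained at k = 0)
  C[1][1] = min over k of (A[1][0] + B[0][1] = -2 + 9 = 7, A[1][1] + B[1][1] = 3 + -4 = -1, A[1][2] + B[2][1] = 10 + -3 = 7) = -1 (attained at k = 1)
  C[1][2] = min over k of (A[1][0] + B[0][2] = -2 + 3 = 1, A[1][1] + B[1][2] = 3 + -4 = -1, A[1][2] + B[2][2] = 10 + -1 = 9) = -1 (attained at k = 1)
  C[2][0] = min over k of (A[2][0] + B[0][0] = 0 + 3 = 3, A[2][1] + B[1][0] = -1 + 0 = -1, A[2][2] + B[2][0] = 6 + -3 = 3) = -1 (attained at k = 1)
  C[2][1] = min over k of (A[2][0] + B[0][1] = 0 + 9 = 9, A[2][1] + B[1][1] = -1 + -4 = -5, A[2][2] + B[2][1] = 6 + -3 = 3) = -5 (attained at k = 1)
  C[2][2] = min over k of (A[2][0] + B[0][2] = 0 + 3 = 3, A[2][1] + B[1][2] = -1 + -4 = -5, A[2][2] + B[2][2] = 6 + -1 = 5) = -5 (attained at k = 1)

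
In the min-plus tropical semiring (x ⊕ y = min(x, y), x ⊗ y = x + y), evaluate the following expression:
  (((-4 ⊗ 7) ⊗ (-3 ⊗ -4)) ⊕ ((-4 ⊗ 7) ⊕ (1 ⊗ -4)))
(((-4 ⊗ 7) ⊗ (-3 ⊗ -4)) ⊕ ((-4 ⊗ 7) ⊕ (1 ⊗ -4))) = -4

Expand innermost to outermost. Recall ⊕ takes the minimum of its arguments and ⊗ takes their sum. Working out the expression (((-4 ⊗ 7) ⊗ (-3 ⊗ -4)) ⊕ ((-4 ⊗ 7) ⊕ (1 ⊗ -4))) gives -4.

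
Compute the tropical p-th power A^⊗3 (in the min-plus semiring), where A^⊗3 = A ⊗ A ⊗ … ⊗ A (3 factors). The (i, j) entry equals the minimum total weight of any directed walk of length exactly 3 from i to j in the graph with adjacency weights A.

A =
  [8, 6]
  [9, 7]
A^⊗3 =
  [22, 20]
  [23, 21]

Each entry (A^⊗3)_ij equals the minimum over all length-3 walks i = v_0 → v_1 → … → v_3 = j of Σ_t A[v_t][v_{t+1}]. For example, for (i, j) = (0, 1) we minimise over 4 possible intermediate vertex sequences; the minimum is 20, attained along the walk 0 → 1 → 1 → 1.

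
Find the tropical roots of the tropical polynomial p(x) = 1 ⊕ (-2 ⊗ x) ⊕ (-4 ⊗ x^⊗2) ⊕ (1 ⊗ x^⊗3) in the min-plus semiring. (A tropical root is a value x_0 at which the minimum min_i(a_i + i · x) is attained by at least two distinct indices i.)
Roots: {-5, 2, 3}

Each tropical root is a break point of the lower envelope of the lines y = a_i + i · x (there are 4 lines, with slopes 0, 1, ..., 3). Only the lines that attain the minimum somewhere contribute to roots; other lines are dominated. Here the surviving (envelope) indices are i = 3, i = 2, i = 1, i = 0.
Intersections between consecutive envelope lines give the roots: for adjacent envelope indices i < j the intersection is x = (a_i − a_j) / (j − i). Reading off the sorted break points: {-5, 2, 3}.
Verification: at each break x_0, at least two indices attain the minimum of min_i(a_i + i · x_0).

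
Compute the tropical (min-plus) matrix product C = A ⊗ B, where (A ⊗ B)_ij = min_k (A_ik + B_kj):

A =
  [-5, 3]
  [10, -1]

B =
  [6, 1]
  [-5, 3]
A ⊗ B =
  [-2, -4]
  [-6, 2]

Apply the min-plus product entry-by-entry:
  C[0][0] = min over k of (A[0][0] + B[0][0] = -5 + 6 = 1, A[0][1] + B[1][0] = 3 + -5 = -2) = -2 (attained at k = 1)
  C[0][1] = min over k of (A[0][0] + B[0][1] = -5 + 1 = -4, A[0][1] + B[1][1] = 3 + 3 = 6) = -4 (attained at k = 0)
  C[1][0] = min over k of (A[1][0] + B[0][0] = 10 + 6 = 16, A[1][1] + B[1][0] = -1 + -5 = -6) = -6 (attained at k = 1)
  C[1][1] = min over k of (A[1][0] + B[0][1] = 10 + 1 = 11, A[1][1] + B[1][1] = -1 + 3 = 2) = 2 (attained at k = 1)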